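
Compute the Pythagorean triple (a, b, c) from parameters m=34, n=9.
(1075, 612, 1237)

Euclid's formula: a = m² - n², b = 2mn, c = m² + n²
m = 34, n = 9
a = 34² - 9² = 1156 - 81 = 1075
b = 2 × 34 × 9 = 612
c = 34² + 9² = 1156 + 81 = 1237
Verification: 1075² + 612² = 1155625 + 374544 = 1530169 = 1237² ✓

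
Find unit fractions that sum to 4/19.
1/5 + 1/95

Greedy algorithm:
4/19: ceiling(19/4) = 5, use 1/5
1/95: ceiling(95/1) = 95, use 1/95
Result: 4/19 = 1/5 + 1/95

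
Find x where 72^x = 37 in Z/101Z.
16

Baby-step giant-step with step n = ⌈√101⌉ = 11.
Baby steps 72^j mod 101 (j:value) for j=0..10: 0:1, 1:72, 2:33, 3:53, 4:79, 5:32, 6:82, 7:46, 8:80, 9:3, 10:14.
Giant-step multiplier: 72^(-11) ≡ 72^(100-11) = 72^89 ≡ 50 (mod 101).
Giant steps γ_i = 37·50^i mod 101: γ_0=37, γ_1=32 (in table at j=5).
x = i·n + j = 1·11 + 5 = 16.
Check: 72^16 ≡ 37 (mod 101).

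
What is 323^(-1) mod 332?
295

gcd(323, 332) = 1, so the inverse exists.
Extended Euclidean algorithm on (332, 323):
332 = 1 × 323 + 9  ⟹  9 = (1)·332 + (-1)·323
323 = 35 × 9 + 8  ⟹  8 = (-35)·332 + (36)·323
9 = 1 × 8 + 1  ⟹  1 = (36)·332 + (-37)·323
So (-37)·323 ≡ 1 (mod 332), i.e. 323^(-1) ≡ -37 ≡ 295 (mod 332).
Check: 323 × 295 = 95285 ≡ 1 (mod 332)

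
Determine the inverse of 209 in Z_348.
5

gcd(209, 348) = 1, so the inverse exists.
Extended Euclidean algorithm on (348, 209):
348 = 1 × 209 + 139  ⟹  139 = (1)·348 + (-1)·209
209 = 1 × 139 + 70  ⟹  70 = (-1)·348 + (2)·209
139 = 1 × 70 + 69  ⟹  69 = (2)·348 + (-3)·209
70 = 1 × 69 + 1  ⟹  1 = (-3)·348 + (5)·209
So (5)·209 ≡ 1 (mod 348), i.e. 209^(-1) ≡ 5 (mod 348).
Check: 209 × 5 = 1045 ≡ 1 (mod 348)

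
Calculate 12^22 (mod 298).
218

Repeated squaring. Binary of 22 = 10110.
12^1 ≡ 12 (mod 298); 12^2 ≡ 144 (mod 298); 12^4 ≡ 174 (mod 298); 12^8 ≡ 178 (mod 298); 12^16 ≡ 96 (mod 298)
12^22 = 12^2 × 12^4 × 12^16 ≡ 218 (mod 298)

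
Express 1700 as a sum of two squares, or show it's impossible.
10² + 40² (a=10, b=40)

Factorization: 1700 = 2^2 × 5^2 × 17
By Fermat: n is sum of two squares iff every prime p ≡ 3 (mod 4) appears to even power.
All primes ≡ 3 (mod 4) appear to even power.
Search a = 0, 1, 2, … for 1700 - a² a perfect square: first hit at a = 10: 1700 - 100 = 1600 = 40².
1700 = 10² + 40² = 100 + 1600 ✓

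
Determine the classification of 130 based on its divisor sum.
deficient

Proper divisors of 130: sum = 1 + 2 + 5 + 10 + 13 + 26 + 65 = 122
Since 122 < 130, 130 is deficient.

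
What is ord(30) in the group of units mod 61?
60

61 is prime, so ord(30) divides φ(61) = 60.
Divisors of 60: 1, 2, 3, 4, 5, 6, 10, 12, 15, 20, 30, 60.
Repeated squaring: 30^1 ≡ 30, 30^2 ≡ 46, 30^4 ≡ 42, 30^8 ≡ 56, 30^16 ≡ 25, 30^32 ≡ 15 (mod 61).
Test 30^d mod 61 for each divisor d in increasing order:
30^1 ≡ 30
30^2 ≡ 46
30^3 = 30^2·30^1 ≡ 38
30^4 ≡ 42
30^5 = 30^4·30^1 ≡ 40
30^6 = 30^4·30^2 ≡ 41
30^10 = 30^8·30^2 ≡ 14
30^12 = 30^8·30^4 ≡ 34
30^15 = 30^8·30^4·30^2·30^1 ≡ 11
30^20 = 30^16·30^4 ≡ 13
30^30 = 30^16·30^8·30^4·30^2 ≡ 60
30^60 = 30^32·30^16·30^8·30^4 ≡ 1  ← first divisor giving 1
The order is 60.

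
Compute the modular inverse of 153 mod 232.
185

gcd(153, 232) = 1, so the inverse exists.
Extended Euclidean algorithm on (232, 153):
232 = 1 × 153 + 79  ⟹  79 = (1)·232 + (-1)·153
153 = 1 × 79 + 74  ⟹  74 = (-1)·232 + (2)·153
79 = 1 × 74 + 5  ⟹  5 = (2)·232 + (-3)·153
74 = 14 × 5 + 4  ⟹  4 = (-29)·232 + (44)·153
5 = 1 × 4 + 1  ⟹  1 = (31)·232 + (-47)·153
So (-47)·153 ≡ 1 (mod 232), i.e. 153^(-1) ≡ -47 ≡ 185 (mod 232).
Check: 153 × 185 = 28305 ≡ 1 (mod 232)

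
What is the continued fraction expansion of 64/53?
[1; 4, 1, 4, 2]

Euclidean algorithm steps:
64 = 1 × 53 + 11
53 = 4 × 11 + 9
11 = 1 × 9 + 2
9 = 4 × 2 + 1
2 = 2 × 1 + 0
Continued fraction: [1; 4, 1, 4, 2]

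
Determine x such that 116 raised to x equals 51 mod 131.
115

Baby-step giant-step with step n = ⌈√131⌉ = 12.
Baby steps 116^j mod 131 (j:value) for j=0..11: 0:1, 1:116, 2:94, 3:31, 4:59, 5:32, 6:44, 7:126, 8:75, 9:54, 10:107, 11:98.
Giant-step multiplier: 116^(-12) ≡ 116^(130-12) = 116^118 ≡ 9 (mod 131).
Giant steps γ_i = 51·9^i mod 131: γ_0=51, γ_1=66, γ_2=70, γ_3=106, γ_4=37, γ_5=71, γ_6=115, γ_7=118, γ_8=14, γ_9=126 (in table at j=7).
x = i·n + j = 9·12 + 7 = 115.
Check: 116^115 ≡ 51 (mod 131).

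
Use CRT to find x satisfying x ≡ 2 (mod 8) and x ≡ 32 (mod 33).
98

Using Chinese Remainder Theorem:
M = 8 × 33 = 264
M1 = 33, M2 = 8
y1 = 33^(-1) mod 8 = 1
y2 = 8^(-1) mod 33 = 29
x = (2×33×1 + 32×8×29) mod 264 = 98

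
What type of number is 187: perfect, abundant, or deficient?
deficient

Proper divisors of 187: sum = 1 + 11 + 17 = 29
Since 29 < 187, 187 is deficient.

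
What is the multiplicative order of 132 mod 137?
136

137 is prime, so ord(132) divides φ(137) = 136.
Divisors of 136: 1, 2, 4, 8, 17, 34, 68, 136.
Repeated squaring: 132^1 ≡ 132, 132^2 ≡ 25, 132^4 ≡ 77, 132^8 ≡ 38, 132^16 ≡ 74, 132^32 ≡ 133, 132^64 ≡ 16, 132^128 ≡ 119 (mod 137).
Test 132^d mod 137 for each divisor d in increasing order:
132^1 ≡ 132
132^2 ≡ 25
132^4 ≡ 77
132^8 ≡ 38
132^17 = 132^16·132^1 ≡ 41
132^34 = 132^32·132^2 ≡ 37
132^68 = 132^64·132^4 ≡ 136
132^136 = 132^128·132^8 ≡ 1  ← first divisor giving 1
The order is 136.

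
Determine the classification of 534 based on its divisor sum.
abundant

Proper divisors of 534: sum = 1 + 2 + 3 + 6 + 89 + 178 + 267 = 546
Since 546 > 534, 534 is abundant.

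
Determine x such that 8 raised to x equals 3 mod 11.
6

Baby-step giant-step with step n = ⌈√11⌉ = 4.
Baby steps 8^j mod 11 (j:value) for j=0..3: 0:1, 1:8, 2:9, 3:6.
Giant-step multiplier: 8^(-4) ≡ 8^(10-4) = 8^6 ≡ 3 (mod 11).
Giant steps γ_i = 3·3^i mod 11: γ_0=3, γ_1=9 (in table at j=2).
x = i·n + j = 1·4 + 2 = 6.
Check: 8^6 ≡ 3 (mod 11).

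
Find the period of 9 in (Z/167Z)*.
83

167 is prime, so ord(9) divides φ(167) = 166.
Divisors of 166: 1, 2, 83, 166.
Repeated squaring: 9^1 ≡ 9, 9^2 ≡ 81, 9^4 ≡ 48, 9^8 ≡ 133, 9^16 ≡ 154, 9^32 ≡ 2, 9^64 ≡ 4, 9^128 ≡ 16 (mod 167).
Test 9^d mod 167 for each divisor d in increasing order:
9^1 ≡ 9
9^2 ≡ 81
9^83 = 9^64·9^16·9^2·9^1 ≡ 1  ← first divisor giving 1
The order is 83.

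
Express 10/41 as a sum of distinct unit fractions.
1/5 + 1/23 + 1/2358 + 1/11117970

Greedy algorithm:
10/41: ceiling(41/10) = 5, use 1/5
9/205: ceiling(205/9) = 23, use 1/23
2/4715: ceiling(4715/2) = 2358, use 1/2358
1/11117970: ceiling(11117970/1) = 11117970, use 1/11117970
Result: 10/41 = 1/5 + 1/23 + 1/2358 + 1/11117970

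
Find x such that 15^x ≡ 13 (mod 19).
7

Baby-step giant-step with step n = ⌈√19⌉ = 5.
Baby steps 15^j mod 19 (j:value) for j=0..4: 0:1, 1:15, 2:16, 3:12, 4:9.
Giant-step multiplier: 15^(-5) ≡ 15^(18-5) = 15^13 ≡ 10 (mod 19).
Giant steps γ_i = 13·10^i mod 19: γ_0=13, γ_1=16 (in table at j=2).
x = i·n + j = 1·5 + 2 = 7.
Check: 15^7 ≡ 13 (mod 19).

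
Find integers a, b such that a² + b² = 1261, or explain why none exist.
6² + 35² (a=6, b=35)

Factorization: 1261 = 13 × 97
By Fermat: n is sum of two squares iff every prime p ≡ 3 (mod 4) appears to even power.
All primes ≡ 3 (mod 4) appear to even power.
Search a = 0, 1, 2, … for 1261 - a² a perfect square: first hit at a = 6: 1261 - 36 = 1225 = 35².
1261 = 6² + 35² = 36 + 1225 ✓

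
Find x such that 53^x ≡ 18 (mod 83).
65

Baby-step giant-step with step n = ⌈√83⌉ = 10.
Baby steps 53^j mod 83 (j:value) for j=0..9: 0:1, 1:53, 2:70, 3:58, 4:3, 5:76, 6:44, 7:8, 8:9, 9:62.
Giant-step multiplier: 53^(-10) ≡ 53^(82-10) = 53^72 ≡ 61 (mod 83).
Giant steps γ_i = 18·61^i mod 83: γ_0=18, γ_1=19, γ_2=80, γ_3=66, γ_4=42, γ_5=72, γ_6=76 (in table at j=5).
x = i·n + j = 6·10 + 5 = 65.
Check: 53^65 ≡ 18 (mod 83).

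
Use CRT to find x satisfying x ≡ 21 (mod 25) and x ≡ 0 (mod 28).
196

Using Chinese Remainder Theorem:
M = 25 × 28 = 700
M1 = 28, M2 = 25
y1 = 28^(-1) mod 25 = 17
y2 = 25^(-1) mod 28 = 9
x = (21×28×17 + 0×25×9) mod 700 = 196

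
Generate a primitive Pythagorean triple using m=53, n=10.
(2709, 1060, 2909)

Euclid's formula: a = m² - n², b = 2mn, c = m² + n²
m = 53, n = 10
a = 53² - 10² = 2809 - 100 = 2709
b = 2 × 53 × 10 = 1060
c = 53² + 10² = 2809 + 100 = 2909
Verification: 2709² + 1060² = 7338681 + 1123600 = 8462281 = 2909² ✓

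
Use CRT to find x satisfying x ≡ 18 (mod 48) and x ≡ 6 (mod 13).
162

Using Chinese Remainder Theorem:
M = 48 × 13 = 624
M1 = 13, M2 = 48
y1 = 13^(-1) mod 48 = 37
y2 = 48^(-1) mod 13 = 3
x = (18×13×37 + 6×48×3) mod 624 = 162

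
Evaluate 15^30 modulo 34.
13

Repeated squaring. Binary of 30 = 11110.
15^1 ≡ 15 (mod 34); 15^2 ≡ 21 (mod 34); 15^4 ≡ 33 (mod 34); 15^8 ≡ 1 (mod 34); 15^16 ≡ 1 (mod 34)
15^30 = 15^2 × 15^4 × 15^8 × 15^16 ≡ 13 (mod 34)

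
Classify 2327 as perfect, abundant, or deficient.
deficient

Proper divisors of 2327: sum = 1 + 13 + 179 = 193
Since 193 < 2327, 2327 is deficient.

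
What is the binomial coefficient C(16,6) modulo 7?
0

Using Lucas' theorem:
Write n=16 and k=6 in base 7:
n in base 7: [2, 2]
k in base 7: [0, 6]
C(16,6) mod 7 = ∏ C(n_i, k_i) mod 7
Digit binomials (mod 7): C(2,0) = 1; C(2,6) = 0 (k_i > n_i)
Product: 1 × 0 = 0 ≡ 0 (mod 7)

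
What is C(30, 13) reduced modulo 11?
1

Using Lucas' theorem:
Write n=30 and k=13 in base 11:
n in base 11: [2, 8]
k in base 11: [1, 2]
C(30,13) mod 11 = ∏ C(n_i, k_i) mod 11
Digit binomials (mod 11): C(2,1) = 2; C(8,2) = 28 ≡ 6
Product: 2 × 6 = 12 ≡ 1 (mod 11)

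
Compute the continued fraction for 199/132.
[1; 1, 1, 32, 2]

Euclidean algorithm steps:
199 = 1 × 132 + 67
132 = 1 × 67 + 65
67 = 1 × 65 + 2
65 = 32 × 2 + 1
2 = 2 × 1 + 0
Continued fraction: [1; 1, 1, 32, 2]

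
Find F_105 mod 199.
5

Matrix identity: Q^n = [[F_(n+1), F_n], [F_n, F_(n-1)]] with Q = [[1,1],[1,0]].
n = 105 = 1101001₂. Square-and-multiply, entries mod 199:
Q^1 = [[1,1],[1,0]]
Q^3 = (Q^1)²·Q = [[3,2],[2,1]]
Q^6 = (Q^3)² = [[13,8],[8,5]]
Q^13 = (Q^6)²·Q = [[178,34],[34,144]]
Q^26 = (Q^13)² = [[5,3],[3,2]]
Q^52 = (Q^26)² = [[34,21],[21,13]]
Q^105 = (Q^52)²·Q = [[196,5],[5,191]]
F_105 mod 199 = Q^105[0][1] = 5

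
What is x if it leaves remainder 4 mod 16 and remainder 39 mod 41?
244

Using Chinese Remainder Theorem:
M = 16 × 41 = 656
M1 = 41, M2 = 16
y1 = 41^(-1) mod 16 = 9
y2 = 16^(-1) mod 41 = 18
x = (4×41×9 + 39×16×18) mod 656 = 244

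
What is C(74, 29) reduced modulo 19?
14

Using Lucas' theorem:
Write n=74 and k=29 in base 19:
n in base 19: [3, 17]
k in base 19: [1, 10]
C(74,29) mod 19 = ∏ C(n_i, k_i) mod 19
Digit binomials (mod 19): C(3,1) = 3; C(17,10) = 19448 ≡ 11
Product: 3 × 11 = 33 ≡ 14 (mod 19)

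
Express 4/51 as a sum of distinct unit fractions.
1/13 + 1/663

Greedy algorithm:
4/51: ceiling(51/4) = 13, use 1/13
1/663: ceiling(663/1) = 663, use 1/663
Result: 4/51 = 1/13 + 1/663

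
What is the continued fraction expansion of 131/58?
[2; 3, 1, 6, 2]

Euclidean algorithm steps:
131 = 2 × 58 + 15
58 = 3 × 15 + 13
15 = 1 × 13 + 2
13 = 6 × 2 + 1
2 = 2 × 1 + 0
Continued fraction: [2; 3, 1, 6, 2]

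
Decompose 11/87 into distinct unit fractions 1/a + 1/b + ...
1/8 + 1/696

Greedy algorithm:
11/87: ceiling(87/11) = 8, use 1/8
1/696: ceiling(696/1) = 696, use 1/696
Result: 11/87 = 1/8 + 1/696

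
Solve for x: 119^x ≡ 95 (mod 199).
127

Baby-step giant-step with step n = ⌈√199⌉ = 15.
Baby steps 119^j mod 199 (j:value) for j=0..14: 0:1, 1:119, 2:32, 3:27, 4:29, 5:68, 6:132, 7:186, 8:45, 9:181, 10:47, 11:21, 12:111, 13:75, 14:169.
Giant-step multiplier: 119^(-15) ≡ 119^(198-15) = 119^183 ≡ 83 (mod 199).
Giant steps γ_i = 95·83^i mod 199: γ_0=95, γ_1=124, γ_2=143, γ_3=128, γ_4=77, γ_5=23, γ_6=118, γ_7=43, γ_8=186 (in table at j=7).
x = i·n + j = 8·15 + 7 = 127.
Check: 119^127 ≡ 95 (mod 199).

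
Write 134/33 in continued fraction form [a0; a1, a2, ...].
[4; 16, 2]

Euclidean algorithm steps:
134 = 4 × 33 + 2
33 = 16 × 2 + 1
2 = 2 × 1 + 0
Continued fraction: [4; 16, 2]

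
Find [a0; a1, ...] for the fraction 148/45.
[3; 3, 2, 6]

Euclidean algorithm steps:
148 = 3 × 45 + 13
45 = 3 × 13 + 6
13 = 2 × 6 + 1
6 = 6 × 1 + 0
Continued fraction: [3; 3, 2, 6]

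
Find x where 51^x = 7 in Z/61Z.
53

Baby-step giant-step with step n = ⌈√61⌉ = 8.
Baby steps 51^j mod 61 (j:value) for j=0..7: 0:1, 1:51, 2:39, 3:37, 4:57, 5:40, 6:27, 7:35.
Giant-step multiplier: 51^(-8) ≡ 51^(60-8) = 51^52 ≡ 42 (mod 61).
Giant steps γ_i = 7·42^i mod 61: γ_0=7, γ_1=50, γ_2=26, γ_3=55, γ_4=53, γ_5=30, γ_6=40 (in table at j=5).
x = i·n + j = 6·8 + 5 = 53.
Check: 51^53 ≡ 7 (mod 61).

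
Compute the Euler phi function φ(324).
108

324 = 2^2 × 3^4
φ(n) = n × ∏(1 - 1/p) for each prime p dividing n
φ(324) = 324 × (1 - 1/2) × (1 - 1/3) = 108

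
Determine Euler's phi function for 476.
192

476 = 2^2 × 7 × 17
φ(n) = n × ∏(1 - 1/p) for each prime p dividing n
φ(476) = 476 × (1 - 1/2) × (1 - 1/7) × (1 - 1/17) = 192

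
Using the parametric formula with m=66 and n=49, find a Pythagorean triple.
(1955, 6468, 6757)

Euclid's formula: a = m² - n², b = 2mn, c = m² + n²
m = 66, n = 49
a = 66² - 49² = 4356 - 2401 = 1955
b = 2 × 66 × 49 = 6468
c = 66² + 49² = 4356 + 2401 = 6757
Verification: 1955² + 6468² = 3822025 + 41835024 = 45657049 = 6757² ✓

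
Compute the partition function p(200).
3972999029388

p(n) counts ways to write n as a sum of positive integers (order ignored).
Euler's pentagonal recurrence: p(k) = p(k-1) + p(k-2) - p(k-5) - p(k-7) + p(k-12) + p(k-15) - ... (offsets j(3j∓1)/2, signs ++--, p(0)=1, p(<0)=0).
DP table for k = 0..199: p(0)=1, p(1)=1, p(2)=2, p(3)=3, p(4)=5, p(5)=7, p(6)=11, p(7)=15, p(8)=22, p(9)=30, p(10)=42, p(11)=56, p(12)=77, p(13)=101, p(14)=135, p(15)=176, p(16)=231, p(17)=297, p(18)=385, p(19)=490, p(20)=627, p(21)=792, p(22)=1002, p(23)=1255, p(24)=1575, p(25)=1958, p(26)=2436, p(27)=3010, p(28)=3718, p(29)=4565, p(30)=5604, p(31)=6842, p(32)=8349, p(33)=10143, p(34)=12310, p(35)=14883, p(36)=17977, p(37)=21637, p(38)=26015, p(39)=31185, p(40)=37338, p(41)=44583, p(42)=53174, p(43)=63261, p(44)=75175, p(45)=89134, p(46)=105558, p(47)=124754, p(48)=147273, p(49)=173525, p(50)=204226, p(51)=239943, p(52)=281589, p(53)=329931, p(54)=386155, p(55)=451276, p(56)=526823, p(57)=614154, p(58)=715220, p(59)=831820, p(60)=966467, p(61)=1121505, p(62)=1300156, p(63)=1505499, p(64)=1741630, p(65)=2012558, p(66)=2323520, p(67)=2679689, p(68)=3087735, p(69)=3554345, p(70)=4087968, p(71)=4697205, p(72)=5392783, p(73)=6185689, p(74)=7089500, p(75)=8118264, p(76)=9289091, p(77)=10619863, p(78)=12132164, p(79)=13848650, p(80)=15796476, p(81)=18004327, p(82)=20506255, p(83)=23338469, p(84)=26543660, p(85)=30167357, p(86)=34262962, p(87)=38887673, p(88)=44108109, p(89)=49995925, p(90)=56634173, p(91)=64112359, p(92)=72533807, p(93)=82010177, p(94)=92669720, p(95)=104651419, p(96)=118114304, p(97)=133230930, p(98)=150198136, p(99)=169229875, p(100)=190569292, p(101)=214481126, p(102)=241265379, p(103)=271248950, p(104)=304801365, p(105)=342325709, p(106)=384276336, p(107)=431149389, p(108)=483502844, p(109)=541946240, p(110)=607163746, p(111)=679903203, p(112)=761002156, p(113)=851376628, p(114)=952050665, p(115)=1064144451, p(116)=1188908248, p(117)=1327710076, p(118)=1482074143, p(119)=1653668665, p(120)=1844349560, p(121)=2056148051, p(122)=2291320912, p(123)=2552338241, p(124)=2841940500, p(125)=3163127352, p(126)=3519222692, p(127)=3913864295, p(128)=4351078600, p(129)=4835271870, p(130)=5371315400, p(131)=5964539504, p(132)=6620830889, p(133)=7346629512, p(134)=8149040695, p(135)=9035836076, p(136)=10015581680, p(137)=11097645016, p(138)=12292341831, p(139)=13610949895, p(140)=15065878135, p(141)=16670689208, p(142)=18440293320, p(143)=20390982757, p(144)=22540654445, p(145)=24908858009, p(146)=27517052599, p(147)=30388671978, p(148)=33549419497, p(149)=37027355200, p(150)=40853235313, p(151)=45060624582, p(152)=49686288421, p(153)=54770336324, p(154)=60356673280, p(155)=66493182097, p(156)=73232243759, p(157)=80630964769, p(158)=88751778802, p(159)=97662728555, p(160)=107438159466, p(161)=118159068427, p(162)=129913904637, p(163)=142798995930, p(164)=156919475295, p(165)=172389800255, p(166)=189334822579, p(167)=207890420102, p(168)=228204732751, p(169)=250438925115, p(170)=274768617130, p(171)=301384802048, p(172)=330495499613, p(173)=362326859895, p(174)=397125074750, p(175)=435157697830, p(176)=476715857290, p(177)=522115831195, p(178)=571701605655, p(179)=625846753120, p(180)=684957390936, p(181)=749474411781, p(182)=819876908323, p(183)=896684817527, p(184)=980462880430, p(185)=1071823774337, p(186)=1171432692373, p(187)=1280011042268, p(188)=1398341745571, p(189)=1527273599625, p(190)=1667727404093, p(191)=1820701100652, p(192)=1987276856363, p(193)=2168627105469, p(194)=2366022741845, p(195)=2580840212973, p(196)=2814570987591, p(197)=3068829878530, p(198)=3345365983698, p(199)=3646072432125.
Final step: p(200) = p(199) + p(198) - p(195) - p(193) + p(188) + p(185) - p(178) - p(174) + p(165) + p(160) - p(149) - p(143) + p(130) + p(123) - p(108) - p(100) + p(83) + p(74) - p(55) - p(45) + p(24) + p(13)
= 3646072432125 + 3345365983698 - 2580840212973 - 2168627105469 + 1398341745571 + 1071823774337 - 571701605655 - 397125074750 + 172389800255 + 107438159466 - 37027355200 - 20390982757 + 5371315400 + 2552338241 - 483502844 - 190569292 + 23338469 + 7089500 - 451276 - 89134 + 1575 + 101
= 3972999029388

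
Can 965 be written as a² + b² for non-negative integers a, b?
2² + 31² (a=2, b=31)

Factorization: 965 = 5 × 193
By Fermat: n is sum of two squares iff every prime p ≡ 3 (mod 4) appears to even power.
All primes ≡ 3 (mod 4) appear to even power.
Search a = 0, 1, 2, … for 965 - a² a perfect square: first hit at a = 2: 965 - 4 = 961 = 31².
965 = 2² + 31² = 4 + 961 ✓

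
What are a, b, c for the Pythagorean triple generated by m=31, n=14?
(765, 868, 1157)

Euclid's formula: a = m² - n², b = 2mn, c = m² + n²
m = 31, n = 14
a = 31² - 14² = 961 - 196 = 765
b = 2 × 31 × 14 = 868
c = 31² + 14² = 961 + 196 = 1157
Verification: 765² + 868² = 585225 + 753424 = 1338649 = 1157² ✓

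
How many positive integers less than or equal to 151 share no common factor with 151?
150

151 = 151
φ(n) = n × ∏(1 - 1/p) for each prime p dividing n
φ(151) = 151 × (1 - 1/151) = 150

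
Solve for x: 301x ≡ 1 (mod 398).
279

gcd(301, 398) = 1, so the inverse exists.
Extended Euclidean algorithm on (398, 301):
398 = 1 × 301 + 97  ⟹  97 = (1)·398 + (-1)·301
301 = 3 × 97 + 10  ⟹  10 = (-3)·398 + (4)·301
97 = 9 × 10 + 7  ⟹  7 = (28)·398 + (-37)·301
10 = 1 × 7 + 3  ⟹  3 = (-31)·398 + (41)·301
7 = 2 × 3 + 1  ⟹  1 = (90)·398 + (-119)·301
So (-119)·301 ≡ 1 (mod 398), i.e. 301^(-1) ≡ -119 ≡ 279 (mod 398).
Check: 301 × 279 = 83979 ≡ 1 (mod 398)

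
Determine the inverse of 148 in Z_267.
175

gcd(148, 267) = 1, so the inverse exists.
Extended Euclidean algorithm on (267, 148):
267 = 1 × 148 + 119  ⟹  119 = (1)·267 + (-1)·148
148 = 1 × 119 + 29  ⟹  29 = (-1)·267 + (2)·148
119 = 4 × 29 + 3  ⟹  3 = (5)·267 + (-9)·148
29 = 9 × 3 + 2  ⟹  2 = (-46)·267 + (83)·148
3 = 1 × 2 + 1  ⟹  1 = (51)·267 + (-92)·148
So (-92)·148 ≡ 1 (mod 267), i.e. 148^(-1) ≡ -92 ≡ 175 (mod 267).
Check: 148 × 175 = 25900 ≡ 1 (mod 267)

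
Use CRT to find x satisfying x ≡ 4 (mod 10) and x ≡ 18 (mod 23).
64

Using Chinese Remainder Theorem:
M = 10 × 23 = 230
M1 = 23, M2 = 10
y1 = 23^(-1) mod 10 = 7
y2 = 10^(-1) mod 23 = 7
x = (4×23×7 + 18×10×7) mod 230 = 64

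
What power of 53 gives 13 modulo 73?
31

Baby-step giant-step with step n = ⌈√73⌉ = 9.
Baby steps 53^j mod 73 (j:value) for j=0..8: 0:1, 1:53, 2:35, 3:30, 4:57, 5:28, 6:24, 7:31, 8:37.
Giant-step multiplier: 53^(-9) ≡ 53^(72-9) = 53^63 ≡ 51 (mod 73).
Giant steps γ_i = 13·51^i mod 73: γ_0=13, γ_1=6, γ_2=14, γ_3=57 (in table at j=4).
x = i·n + j = 3·9 + 4 = 31.
Check: 53^31 ≡ 13 (mod 73).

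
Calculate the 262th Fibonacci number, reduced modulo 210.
71

Matrix identity: Q^n = [[F_(n+1), F_n], [F_n, F_(n-1)]] with Q = [[1,1],[1,0]].
n = 262 = 100000110₂. Square-and-multiply, entries mod 210:
Q^1 = [[1,1],[1,0]]
Q^2 = (Q^1)² = [[2,1],[1,1]]
Q^4 = (Q^2)² = [[5,3],[3,2]]
Q^8 = (Q^4)² = [[34,21],[21,13]]
Q^16 = (Q^8)² = [[127,147],[147,190]]
Q^32 = (Q^16)² = [[148,189],[189,169]]
Q^65 = (Q^32)²·Q = [[148,85],[85,63]]
Q^131 = (Q^65)²·Q = [[24,149],[149,85]]
Q^262 = (Q^131)² = [[97,71],[71,26]]
F_262 mod 210 = Q^262[0][1] = 71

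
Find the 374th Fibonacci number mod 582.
35

Matrix identity: Q^n = [[F_(n+1), F_n], [F_n, F_(n-1)]] with Q = [[1,1],[1,0]].
n = 374 = 101110110₂. Square-and-multiply, entries mod 582:
Q^1 = [[1,1],[1,0]]
Q^2 = (Q^1)² = [[2,1],[1,1]]
Q^5 = (Q^2)²·Q = [[8,5],[5,3]]
Q^11 = (Q^5)²·Q = [[144,89],[89,55]]
Q^23 = (Q^11)²·Q = [[390,139],[139,251]]
Q^46 = (Q^23)² = [[313,53],[53,260]]
Q^93 = (Q^46)²·Q = [[197,92],[92,105]]
Q^187 = (Q^93)²·Q = [[561,131],[131,430]]
Q^374 = (Q^187)² = [[142,35],[35,107]]
F_374 mod 582 = Q^374[0][1] = 35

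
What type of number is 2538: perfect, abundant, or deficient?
abundant

Proper divisors of 2538: sum = 1 + 2 + 3 + 6 + 9 + 18 + 27 + 47 + 54 + 94 + 141 + 282 + 423 + 846 + 1269 = 3222
Since 3222 > 2538, 2538 is abundant.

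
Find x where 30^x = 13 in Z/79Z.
4

Baby-step giant-step with step n = ⌈√79⌉ = 9.
Baby steps 30^j mod 79 (j:value) for j=0..8: 0:1, 1:30, 2:31, 3:61, 4:13, 5:74, 6:8, 7:3, 8:11.
h = 13 is already in the table at j=4, so x = 4.
Check: 30^4 ≡ 13 (mod 79).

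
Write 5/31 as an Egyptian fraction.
1/7 + 1/55 + 1/3979 + 1/23744683 + 1/1127619917796295

Greedy algorithm:
5/31: ceiling(31/5) = 7, use 1/7
4/217: ceiling(217/4) = 55, use 1/55
3/11935: ceiling(11935/3) = 3979, use 1/3979
2/47489365: ceiling(47489365/2) = 23744683, use 1/23744683
1/1127619917796295: ceiling(1127619917796295/1) = 1127619917796295, use 1/1127619917796295
Result: 5/31 = 1/7 + 1/55 + 1/3979 + 1/23744683 + 1/1127619917796295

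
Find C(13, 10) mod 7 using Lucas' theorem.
6

Using Lucas' theorem:
Write n=13 and k=10 in base 7:
n in base 7: [1, 6]
k in base 7: [1, 3]
C(13,10) mod 7 = ∏ C(n_i, k_i) mod 7
Digit binomials (mod 7): C(1,1) = 1; C(6,3) = 20 ≡ 6
Product: 1 × 6 = 6 ≡ 6 (mod 7)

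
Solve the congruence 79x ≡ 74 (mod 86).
x ≡ 14 (mod 86)

gcd(79, 86) = 1, which divides 74, so solutions exist.
Find 79^(-1) mod 86 by the extended Euclidean algorithm:
86 = 1 × 79 + 7  ⟹  7 = (1)·86 + (-1)·79
79 = 11 × 7 + 2  ⟹  2 = (-11)·86 + (12)·79
7 = 3 × 2 + 1  ⟹  1 = (34)·86 + (-37)·79
So (-37)·79 ≡ 1 (mod 86), i.e. 79^(-1) ≡ -37 ≡ 49 (mod 86).
x ≡ 49 × 74 = 3626 ≡ 14 (mod 86).
Check: 79 × 14 = 1106 ≡ 74 (mod 86).
Unique solution: x ≡ 14 (mod 86)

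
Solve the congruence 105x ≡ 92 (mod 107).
x ≡ 61 (mod 107)

gcd(105, 107) = 1, which divides 92, so solutions exist.
Find 105^(-1) mod 107 by the extended Euclidean algorithm:
107 = 1 × 105 + 2  ⟹  2 = (1)·107 + (-1)·105
105 = 52 × 2 + 1  ⟹  1 = (-52)·107 + (53)·105
So (53)·105 ≡ 1 (mod 107), i.e. 105^(-1) ≡ 53 (mod 107).
x ≡ 53 × 92 = 4876 ≡ 61 (mod 107).
Check: 105 × 61 = 6405 ≡ 92 (mod 107).
Unique solution: x ≡ 61 (mod 107)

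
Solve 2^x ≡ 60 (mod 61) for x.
30

Baby-step giant-step with step n = ⌈√61⌉ = 8.
Baby steps 2^j mod 61 (j:value) for j=0..7: 0:1, 1:2, 2:4, 3:8, 4:16, 5:32, 6:3, 7:6.
Giant-step multiplier: 2^(-8) ≡ 2^(60-8) = 2^52 ≡ 56 (mod 61).
Giant steps γ_i = 60·56^i mod 61: γ_0=60, γ_1=5, γ_2=36, γ_3=3 (in table at j=6).
x = i·n + j = 3·8 + 6 = 30.
Check: 2^30 ≡ 60 (mod 61).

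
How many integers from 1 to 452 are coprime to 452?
224

452 = 2^2 × 113
φ(n) = n × ∏(1 - 1/p) for each prime p dividing n
φ(452) = 452 × (1 - 1/2) × (1 - 1/113) = 224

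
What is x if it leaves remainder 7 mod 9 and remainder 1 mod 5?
16

Using Chinese Remainder Theorem:
M = 9 × 5 = 45
M1 = 5, M2 = 9
y1 = 5^(-1) mod 9 = 2
y2 = 9^(-1) mod 5 = 4
x = (7×5×2 + 1×9×4) mod 45 = 16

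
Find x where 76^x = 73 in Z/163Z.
47

Baby-step giant-step with step n = ⌈√163⌉ = 13.
Baby steps 76^j mod 163 (j:value) for j=0..12: 0:1, 1:76, 2:71, 3:17, 4:151, 5:66, 6:126, 7:122, 8:144, 9:23, 10:118, 11:3, 12:65.
Giant-step multiplier: 76^(-13) ≡ 76^(162-13) = 76^149 ≡ 75 (mod 163).
Giant steps γ_i = 73·75^i mod 163: γ_0=73, γ_1=96, γ_2=28, γ_3=144 (in table at j=8).
x = i·n + j = 3·13 + 8 = 47.
Check: 76^47 ≡ 73 (mod 163).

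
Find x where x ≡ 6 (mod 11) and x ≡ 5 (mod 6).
17

Using Chinese Remainder Theorem:
M = 11 × 6 = 66
M1 = 6, M2 = 11
y1 = 6^(-1) mod 11 = 2
y2 = 11^(-1) mod 6 = 5
x = (6×6×2 + 5×11×5) mod 66 = 17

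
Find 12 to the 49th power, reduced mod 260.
12

Repeated squaring. Binary of 49 = 110001.
12^1 ≡ 12 (mod 260); 12^2 ≡ 144 (mod 260); 12^4 ≡ 196 (mod 260); 12^8 ≡ 196 (mod 260); 12^16 ≡ 196 (mod 260); 12^32 ≡ 196 (mod 260)
12^49 = 12^1 × 12^16 × 12^32 ≡ 12 (mod 260)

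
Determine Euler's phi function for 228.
72

228 = 2^2 × 3 × 19
φ(n) = n × ∏(1 - 1/p) for each prime p dividing n
φ(228) = 228 × (1 - 1/2) × (1 - 1/3) × (1 - 1/19) = 72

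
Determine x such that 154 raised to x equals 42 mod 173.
121

Baby-step giant-step with step n = ⌈√173⌉ = 14.
Baby steps 154^j mod 173 (j:value) for j=0..13: 0:1, 1:154, 2:15, 3:61, 4:52, 5:50, 6:88, 7:58, 8:109, 9:5, 10:78, 11:75, 12:132, 13:87.
Giant-step multiplier: 154^(-14) ≡ 154^(172-14) = 154^158 ≡ 9 (mod 173).
Giant steps γ_i = 42·9^i mod 173: γ_0=42, γ_1=32, γ_2=115, γ_3=170, γ_4=146, γ_5=103, γ_6=62, γ_7=39, γ_8=5 (in table at j=9).
x = i·n + j = 8·14 + 9 = 121.
Check: 154^121 ≡ 42 (mod 173).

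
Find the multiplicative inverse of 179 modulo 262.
101

gcd(179, 262) = 1, so the inverse exists.
Extended Euclidean algorithm on (262, 179):
262 = 1 × 179 + 83  ⟹  83 = (1)·262 + (-1)·179
179 = 2 × 83 + 13  ⟹  13 = (-2)·262 + (3)·179
83 = 6 × 13 + 5  ⟹  5 = (13)·262 + (-19)·179
13 = 2 × 5 + 3  ⟹  3 = (-28)·262 + (41)·179
5 = 1 × 3 + 2  ⟹  2 = (41)·262 + (-60)·179
3 = 1 × 2 + 1  ⟹  1 = (-69)·262 + (101)·179
So (101)·179 ≡ 1 (mod 262), i.e. 179^(-1) ≡ 101 (mod 262).
Check: 179 × 101 = 18079 ≡ 1 (mod 262)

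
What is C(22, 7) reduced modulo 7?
3

Using Lucas' theorem:
Write n=22 and k=7 in base 7:
n in base 7: [3, 1]
k in base 7: [1, 0]
C(22,7) mod 7 = ∏ C(n_i, k_i) mod 7
Digit binomials (mod 7): C(3,1) = 3; C(1,0) = 1
Product: 3 × 1 = 3 ≡ 3 (mod 7)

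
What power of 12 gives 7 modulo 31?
22

Baby-step giant-step with step n = ⌈√31⌉ = 6.
Baby steps 12^j mod 31 (j:value) for j=0..5: 0:1, 1:12, 2:20, 3:23, 4:28, 5:26.
Giant-step multiplier: 12^(-6) ≡ 12^(30-6) = 12^24 ≡ 16 (mod 31).
Giant steps γ_i = 7·16^i mod 31: γ_0=7, γ_1=19, γ_2=25, γ_3=28 (in table at j=4).
x = i·n + j = 3·6 + 4 = 22.
Check: 12^22 ≡ 7 (mod 31).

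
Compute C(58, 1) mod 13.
6

Using Lucas' theorem:
Write n=58 and k=1 in base 13:
n in base 13: [4, 6]
k in base 13: [0, 1]
C(58,1) mod 13 = ∏ C(n_i, k_i) mod 13
Digit binomials (mod 13): C(4,0) = 1; C(6,1) = 6
Product: 1 × 6 = 6 ≡ 6 (mod 13)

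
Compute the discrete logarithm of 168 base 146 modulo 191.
177

Baby-step giant-step with step n = ⌈√191⌉ = 14.
Baby steps 146^j mod 191 (j:value) for j=0..13: 0:1, 1:146, 2:115, 3:173, 4:46, 5:31, 6:133, 7:127, 8:15, 9:89, 10:6, 11:112, 12:117, 13:83.
Giant-step multiplier: 146^(-14) ≡ 146^(190-14) = 146^176 ≡ 9 (mod 191).
Giant steps γ_i = 168·9^i mod 191: γ_0=168, γ_1=175, γ_2=47, γ_3=41, γ_4=178, γ_5=74, γ_6=93, γ_7=73, γ_8=84, γ_9=183, γ_10=119, γ_11=116, γ_12=89 (in table at j=9).
x = i·n + j = 12·14 + 9 = 177.
Check: 146^177 ≡ 168 (mod 191).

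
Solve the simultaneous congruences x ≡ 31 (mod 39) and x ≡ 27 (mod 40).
187

Using Chinese Remainder Theorem:
M = 39 × 40 = 1560
M1 = 40, M2 = 39
y1 = 40^(-1) mod 39 = 1
y2 = 39^(-1) mod 40 = 39
x = (31×40×1 + 27×39×39) mod 1560 = 187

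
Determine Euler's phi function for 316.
156

316 = 2^2 × 79
φ(n) = n × ∏(1 - 1/p) for each prime p dividing n
φ(316) = 316 × (1 - 1/2) × (1 - 1/79) = 156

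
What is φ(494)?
216

494 = 2 × 13 × 19
φ(n) = n × ∏(1 - 1/p) for each prime p dividing n
φ(494) = 494 × (1 - 1/2) × (1 - 1/13) × (1 - 1/19) = 216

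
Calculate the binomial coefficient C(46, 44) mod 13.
8

Using Lucas' theorem:
Write n=46 and k=44 in base 13:
n in base 13: [3, 7]
k in base 13: [3, 5]
C(46,44) mod 13 = ∏ C(n_i, k_i) mod 13
Digit binomials (mod 13): C(3,3) = 1; C(7,5) = 21 ≡ 8
Product: 1 × 8 = 8 ≡ 8 (mod 13)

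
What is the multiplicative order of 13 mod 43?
21

43 is prime, so ord(13) divides φ(43) = 42.
Divisors of 42: 1, 2, 3, 6, 7, 14, 21, 42.
Repeated squaring: 13^1 ≡ 13, 13^2 ≡ 40, 13^4 ≡ 9, 13^8 ≡ 38, 13^16 ≡ 25, 13^32 ≡ 23 (mod 43).
Test 13^d mod 43 for each divisor d in increasing order:
13^1 ≡ 13
13^2 ≡ 40
13^3 = 13^2·13^1 ≡ 4
13^6 = 13^4·13^2 ≡ 16
13^7 = 13^4·13^2·13^1 ≡ 36
13^14 = 13^8·13^4·13^2 ≡ 6
13^21 = 13^16·13^4·13^1 ≡ 1  ← first divisor giving 1
The order is 21.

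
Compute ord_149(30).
37

149 is prime, so ord(30) divides φ(149) = 148.
Divisors of 148: 1, 2, 4, 37, 74, 148.
Repeated squaring: 30^1 ≡ 30, 30^2 ≡ 6, 30^4 ≡ 36, 30^8 ≡ 104, 30^16 ≡ 88, 30^32 ≡ 145, 30^64 ≡ 16, 30^128 ≡ 107 (mod 149).
Test 30^d mod 149 for each divisor d in increasing order:
30^1 ≡ 30
30^2 ≡ 6
30^4 ≡ 36
30^37 = 30^32·30^4·30^1 ≡ 1  ← first divisor giving 1
The order is 37.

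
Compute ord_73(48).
36

73 is prime, so ord(48) divides φ(73) = 72.
Divisors of 72: 1, 2, 3, 4, 6, 8, 9, 12, 18, 24, 36, 72.
Repeated squaring: 48^1 ≡ 48, 48^2 ≡ 41, 48^4 ≡ 2, 48^8 ≡ 4, 48^16 ≡ 16, 48^32 ≡ 37, 48^64 ≡ 55 (mod 73).
Test 48^d mod 73 for each divisor d in increasing order:
48^1 ≡ 48
48^2 ≡ 41
48^3 = 48^2·48^1 ≡ 70
48^4 ≡ 2
48^6 = 48^4·48^2 ≡ 9
48^8 ≡ 4
48^9 = 48^8·48^1 ≡ 46
48^12 = 48^8·48^4 ≡ 8
48^18 = 48^16·48^2 ≡ 72
48^24 = 48^16·48^8 ≡ 64
48^36 = 48^32·48^4 ≡ 1  ← first divisor giving 1
The order is 36.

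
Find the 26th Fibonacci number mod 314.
189

Matrix identity: Q^n = [[F_(n+1), F_n], [F_n, F_(n-1)]] with Q = [[1,1],[1,0]].
n = 26 = 11010₂. Square-and-multiply, entries mod 314:
Q^1 = [[1,1],[1,0]]
Q^3 = (Q^1)²·Q = [[3,2],[2,1]]
Q^6 = (Q^3)² = [[13,8],[8,5]]
Q^13 = (Q^6)²·Q = [[63,233],[233,144]]
Q^26 = (Q^13)² = [[168,189],[189,293]]
F_26 mod 314 = Q^26[0][1] = 189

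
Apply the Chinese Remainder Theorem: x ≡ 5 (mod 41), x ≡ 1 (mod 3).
46

Using Chinese Remainder Theorem:
M = 41 × 3 = 123
M1 = 3, M2 = 41
y1 = 3^(-1) mod 41 = 14
y2 = 41^(-1) mod 3 = 2
x = (5×3×14 + 1×41×2) mod 123 = 46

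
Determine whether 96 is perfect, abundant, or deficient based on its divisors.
abundant

Proper divisors of 96: sum = 1 + 2 + 3 + 4 + 6 + 8 + 12 + 16 + 24 + 32 + 48 = 156
Since 156 > 96, 96 is abundant.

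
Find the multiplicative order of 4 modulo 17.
4

17 is prime, so ord(4) divides φ(17) = 16.
Divisors of 16: 1, 2, 4, 8, 16.
Repeated squaring: 4^1 ≡ 4, 4^2 ≡ 16, 4^4 ≡ 1, 4^8 ≡ 1, 4^16 ≡ 1 (mod 17).
Test 4^d mod 17 for each divisor d in increasing order:
4^1 ≡ 4
4^2 ≡ 16
4^4 ≡ 1  ← first divisor giving 1
The order is 4.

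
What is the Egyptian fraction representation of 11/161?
1/15 + 1/604 + 1/1458660

Greedy algorithm:
11/161: ceiling(161/11) = 15, use 1/15
4/2415: ceiling(2415/4) = 604, use 1/604
1/1458660: ceiling(1458660/1) = 1458660, use 1/1458660
Result: 11/161 = 1/15 + 1/604 + 1/1458660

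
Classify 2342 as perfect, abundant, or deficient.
deficient

Proper divisors of 2342: sum = 1 + 2 + 1171 = 1174
Since 1174 < 2342, 2342 is deficient.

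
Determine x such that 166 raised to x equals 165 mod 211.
29

Baby-step giant-step with step n = ⌈√211⌉ = 15.
Baby steps 166^j mod 211 (j:value) for j=0..14: 0:1, 1:166, 2:126, 3:27, 4:51, 5:26, 6:96, 7:111, 8:69, 9:60, 10:43, 11:175, 12:143, 13:106, 14:83.
Giant-step multiplier: 166^(-15) ≡ 166^(210-15) = 166^195 ≡ 67 (mod 211).
Giant steps γ_i = 165·67^i mod 211: γ_0=165, γ_1=83 (in table at j=14).
x = i·n + j = 1·15 + 14 = 29.
Check: 166^29 ≡ 165 (mod 211).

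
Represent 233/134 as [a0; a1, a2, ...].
[1; 1, 2, 1, 4, 1, 5]

Euclidean algorithm steps:
233 = 1 × 134 + 99
134 = 1 × 99 + 35
99 = 2 × 35 + 29
35 = 1 × 29 + 6
29 = 4 × 6 + 5
6 = 1 × 5 + 1
5 = 5 × 1 + 0
Continued fraction: [1; 1, 2, 1, 4, 1, 5]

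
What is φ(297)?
180

297 = 3^3 × 11
φ(n) = n × ∏(1 - 1/p) for each prime p dividing n
φ(297) = 297 × (1 - 1/3) × (1 - 1/11) = 180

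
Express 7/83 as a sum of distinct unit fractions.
1/12 + 1/996

Greedy algorithm:
7/83: ceiling(83/7) = 12, use 1/12
1/996: ceiling(996/1) = 996, use 1/996
Result: 7/83 = 1/12 + 1/996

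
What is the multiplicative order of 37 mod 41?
5

41 is prime, so ord(37) divides φ(41) = 40.
Divisors of 40: 1, 2, 4, 5, 8, 10, 20, 40.
Repeated squaring: 37^1 ≡ 37, 37^2 ≡ 16, 37^4 ≡ 10, 37^8 ≡ 18, 37^16 ≡ 37, 37^32 ≡ 16 (mod 41).
Test 37^d mod 41 for each divisor d in increasing order:
37^1 ≡ 37
37^2 ≡ 16
37^4 ≡ 10
37^5 = 37^4·37^1 ≡ 1  ← first divisor giving 1
The order is 5.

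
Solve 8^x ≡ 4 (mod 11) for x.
4

Baby-step giant-step with step n = ⌈√11⌉ = 4.
Baby steps 8^j mod 11 (j:value) for j=0..3: 0:1, 1:8, 2:9, 3:6.
Giant-step multiplier: 8^(-4) ≡ 8^(10-4) = 8^6 ≡ 3 (mod 11).
Giant steps γ_i = 4·3^i mod 11: γ_0=4, γ_1=1 (in table at j=0).
x = i·n + j = 1·4 + 0 = 4.
Check: 8^4 ≡ 4 (mod 11).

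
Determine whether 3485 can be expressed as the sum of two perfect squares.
2² + 59² (a=2, b=59)

Factorization: 3485 = 5 × 17 × 41
By Fermat: n is sum of two squares iff every prime p ≡ 3 (mod 4) appears to even power.
All primes ≡ 3 (mod 4) appear to even power.
Search a = 0, 1, 2, … for 3485 - a² a perfect square: first hit at a = 2: 3485 - 4 = 3481 = 59².
3485 = 2² + 59² = 4 + 3481 ✓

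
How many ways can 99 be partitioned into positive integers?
169229875

p(n) counts ways to write n as a sum of positive integers (order ignored).
Euler's pentagonal recurrence: p(k) = p(k-1) + p(k-2) - p(k-5) - p(k-7) + p(k-12) + p(k-15) - ... (offsets j(3j∓1)/2, signs ++--, p(0)=1, p(<0)=0).
DP table for k = 0..98: p(0)=1, p(1)=1, p(2)=2, p(3)=3, p(4)=5, p(5)=7, p(6)=11, p(7)=15, p(8)=22, p(9)=30, p(10)=42, p(11)=56, p(12)=77, p(13)=101, p(14)=135, p(15)=176, p(16)=231, p(17)=297, p(18)=385, p(19)=490, p(20)=627, p(21)=792, p(22)=1002, p(23)=1255, p(24)=1575, p(25)=1958, p(26)=2436, p(27)=3010, p(28)=3718, p(29)=4565, p(30)=5604, p(31)=6842, p(32)=8349, p(33)=10143, p(34)=12310, p(35)=14883, p(36)=17977, p(37)=21637, p(38)=26015, p(39)=31185, p(40)=37338, p(41)=44583, p(42)=53174, p(43)=63261, p(44)=75175, p(45)=89134, p(46)=105558, p(47)=124754, p(48)=147273, p(49)=173525, p(50)=204226, p(51)=239943, p(52)=281589, p(53)=329931, p(54)=386155, p(55)=451276, p(56)=526823, p(57)=614154, p(58)=715220, p(59)=831820, p(60)=966467, p(61)=1121505, p(62)=1300156, p(63)=1505499, p(64)=1741630, p(65)=2012558, p(66)=2323520, p(67)=2679689, p(68)=3087735, p(69)=3554345, p(70)=4087968, p(71)=4697205, p(72)=5392783, p(73)=6185689, p(74)=7089500, p(75)=8118264, p(76)=9289091, p(77)=10619863, p(78)=12132164, p(79)=13848650, p(80)=15796476, p(81)=18004327, p(82)=20506255, p(83)=23338469, p(84)=26543660, p(85)=30167357, p(86)=34262962, p(87)=38887673, p(88)=44108109, p(89)=49995925, p(90)=56634173, p(91)=64112359, p(92)=72533807, p(93)=82010177, p(94)=92669720, p(95)=104651419, p(96)=118114304, p(97)=133230930, p(98)=150198136.
Final step: p(99) = p(98) + p(97) - p(94) - p(92) + p(87) + p(84) - p(77) - p(73) + p(64) + p(59) - p(48) - p(42) + p(29) + p(22) - p(7)
= 150198136 + 133230930 - 92669720 - 72533807 + 38887673 + 26543660 - 10619863 - 6185689 + 1741630 + 831820 - 147273 - 53174 + 4565 + 1002 - 15
= 169229875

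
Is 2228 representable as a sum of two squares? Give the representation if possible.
28² + 38² (a=28, b=38)

Factorization: 2228 = 2^2 × 557
By Fermat: n is sum of two squares iff every prime p ≡ 3 (mod 4) appears to even power.
All primes ≡ 3 (mod 4) appear to even power.
Search a = 0, 1, 2, … for 2228 - a² a perfect square: first hit at a = 28: 2228 - 784 = 1444 = 38².
2228 = 28² + 38² = 784 + 1444 ✓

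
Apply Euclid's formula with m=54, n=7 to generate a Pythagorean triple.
(2867, 756, 2965)

Euclid's formula: a = m² - n², b = 2mn, c = m² + n²
m = 54, n = 7
a = 54² - 7² = 2916 - 49 = 2867
b = 2 × 54 × 7 = 756
c = 54² + 7² = 2916 + 49 = 2965
Verification: 2867² + 756² = 8219689 + 571536 = 8791225 = 2965² ✓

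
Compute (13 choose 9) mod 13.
0

Using Lucas' theorem:
Write n=13 and k=9 in base 13:
n in base 13: [1, 0]
k in base 13: [0, 9]
C(13,9) mod 13 = ∏ C(n_i, k_i) mod 13
Digit binomials (mod 13): C(1,0) = 1; C(0,9) = 0 (k_i > n_i)
Product: 1 × 0 = 0 ≡ 0 (mod 13)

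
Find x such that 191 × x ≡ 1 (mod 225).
86

gcd(191, 225) = 1, so the inverse exists.
Extended Euclidean algorithm on (225, 191):
225 = 1 × 191 + 34  ⟹  34 = (1)·225 + (-1)·191
191 = 5 × 34 + 21  ⟹  21 = (-5)·225 + (6)·191
34 = 1 × 21 + 13  ⟹  13 = (6)·225 + (-7)·191
21 = 1 × 13 + 8  ⟹  8 = (-11)·225 + (13)·191
13 = 1 × 8 + 5  ⟹  5 = (17)·225 + (-20)·191
8 = 1 × 5 + 3  ⟹  3 = (-28)·225 + (33)·191
5 = 1 × 3 + 2  ⟹  2 = (45)·225 + (-53)·191
3 = 1 × 2 + 1  ⟹  1 = (-73)·225 + (86)·191
So (86)·191 ≡ 1 (mod 225), i.e. 191^(-1) ≡ 86 (mod 225).
Check: 191 × 86 = 16426 ≡ 1 (mod 225)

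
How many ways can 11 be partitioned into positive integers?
56

p(n) counts ways to write n as a sum of positive integers (order ignored).
Euler's pentagonal recurrence: p(k) = p(k-1) + p(k-2) - p(k-5) - p(k-7) + p(k-12) + p(k-15) - ... (offsets j(3j∓1)/2, signs ++--, p(0)=1, p(<0)=0).
DP table for k = 0..10: p(0)=1, p(1)=1, p(2)=2, p(3)=3, p(4)=5, p(5)=7, p(6)=11, p(7)=15, p(8)=22, p(9)=30, p(10)=42.
Final step: p(11) = p(10) + p(9) - p(6) - p(4)
= 42 + 30 - 11 - 5
= 56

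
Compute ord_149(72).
148

149 is prime, so ord(72) divides φ(149) = 148.
Divisors of 148: 1, 2, 4, 37, 74, 148.
Repeated squaring: 72^1 ≡ 72, 72^2 ≡ 118, 72^4 ≡ 67, 72^8 ≡ 19, 72^16 ≡ 63, 72^32 ≡ 95, 72^64 ≡ 85, 72^128 ≡ 73 (mod 149).
Test 72^d mod 149 for each divisor d in increasing order:
72^1 ≡ 72
72^2 ≡ 118
72^4 ≡ 67
72^37 = 72^32·72^4·72^1 ≡ 105
72^74 = 72^64·72^8·72^2 ≡ 148
72^148 = 72^128·72^16·72^4 ≡ 1  ← first divisor giving 1
The order is 148.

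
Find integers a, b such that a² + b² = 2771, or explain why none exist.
Not possible

Factorization: 2771 = 17 × 163
By Fermat: n is sum of two squares iff every prime p ≡ 3 (mod 4) appears to even power.
Prime(s) ≡ 3 (mod 4) with odd exponent: [(163, 1)]
Therefore 2771 cannot be expressed as a² + b².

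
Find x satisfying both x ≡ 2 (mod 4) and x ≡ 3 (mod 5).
18

Using Chinese Remainder Theorem:
M = 4 × 5 = 20
M1 = 5, M2 = 4
y1 = 5^(-1) mod 4 = 1
y2 = 4^(-1) mod 5 = 4
x = (2×5×1 + 3×4×4) mod 20 = 18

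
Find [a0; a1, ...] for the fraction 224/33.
[6; 1, 3, 1, 2, 2]

Euclidean algorithm steps:
224 = 6 × 33 + 26
33 = 1 × 26 + 7
26 = 3 × 7 + 5
7 = 1 × 5 + 2
5 = 2 × 2 + 1
2 = 2 × 1 + 0
Continued fraction: [6; 1, 3, 1, 2, 2]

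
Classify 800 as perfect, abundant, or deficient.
abundant

Proper divisors of 800: sum = 1 + 2 + 4 + 5 + 8 + 10 + 16 + 20 + ... + 100 + 160 + 200 + 400 (17 divisors) = 1153
Since 1153 > 800, 800 is abundant.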